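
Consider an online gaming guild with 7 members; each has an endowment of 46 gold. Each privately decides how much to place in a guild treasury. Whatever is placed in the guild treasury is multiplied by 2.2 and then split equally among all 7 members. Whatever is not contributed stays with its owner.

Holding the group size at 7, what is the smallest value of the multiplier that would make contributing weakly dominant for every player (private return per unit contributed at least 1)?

A contributed unit returns (multiplier)/7 to its contributor.
This reaches 1 exactly when the multiplier is 7.

7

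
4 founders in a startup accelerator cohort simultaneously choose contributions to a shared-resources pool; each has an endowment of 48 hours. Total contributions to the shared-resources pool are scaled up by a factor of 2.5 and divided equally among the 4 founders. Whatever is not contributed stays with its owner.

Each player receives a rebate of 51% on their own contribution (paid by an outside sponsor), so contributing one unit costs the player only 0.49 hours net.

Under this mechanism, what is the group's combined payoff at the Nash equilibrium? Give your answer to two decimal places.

577.92 hours

The effective private return per unit is now (2.5/4) / 0.49 = 1.2755 > 1, so every player's dominant strategy flips to full contribution.
So the Nash equilibrium is full contribution by all 4; the group earns 4 × (48 × 0.51 + 2.5 × 48) = 577.92.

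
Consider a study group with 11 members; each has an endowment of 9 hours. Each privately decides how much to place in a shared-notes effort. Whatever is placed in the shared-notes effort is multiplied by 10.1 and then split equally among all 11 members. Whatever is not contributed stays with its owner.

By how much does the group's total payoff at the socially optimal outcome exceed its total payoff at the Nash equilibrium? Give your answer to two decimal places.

900.90 hours

Each contributed unit returns 10.1/11 = 0.9182 to its contributor — below 1 — so contributing 0 is dominant for every player. At the Nash equilibrium everyone keeps their 9, and the group total is 11 × 9 = 99.
Each contributed unit returns 10.100 to the group as a whole (0.9182 to each of 11 players), which exceeds 1, so the social optimum is full contribution: group total = 10.100 × 99 = 999.90.
Efficiency loss = 999.90 − 99 = 900.90.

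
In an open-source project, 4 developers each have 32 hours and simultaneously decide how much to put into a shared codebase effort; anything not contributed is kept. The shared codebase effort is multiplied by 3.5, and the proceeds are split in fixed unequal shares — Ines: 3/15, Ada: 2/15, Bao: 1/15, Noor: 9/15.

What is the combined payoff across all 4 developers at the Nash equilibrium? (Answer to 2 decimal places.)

208.00 hours

A player with share s gets back 3.5·s per unit contributed, so full contribution is dominant for anyone with s > 1/3.5 = 0.2857 and zero contribution is dominant for anyone below.
The only share above 0.2857 is Noor's 9/15, contributing 32; the remaining 3 contribute 0. Total contributed: 32.
The shared codebase effort pays out 3.5 × 32 = 112.00 in total (split across the unequal shares, but the aggregate is all that matters for the group sum).
The 3 free-riders keep 32 each, adding 96. Group total = 96 + 112.00 = 208.00.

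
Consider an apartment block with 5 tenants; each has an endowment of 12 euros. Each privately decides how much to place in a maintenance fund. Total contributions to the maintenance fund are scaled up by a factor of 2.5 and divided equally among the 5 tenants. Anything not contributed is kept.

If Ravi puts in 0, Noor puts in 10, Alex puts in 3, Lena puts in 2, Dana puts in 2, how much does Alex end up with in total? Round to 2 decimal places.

Total contributed: 0 + 10 + 3 + 2 + 2 = 17.
Each receives 2.5 × 17 / 5 = 8.50 from the maintenance fund.
Alex keeps 12 − 3 = 9, so Alex's payoff is 9 + 8.50 = 17.50.

17.50 euros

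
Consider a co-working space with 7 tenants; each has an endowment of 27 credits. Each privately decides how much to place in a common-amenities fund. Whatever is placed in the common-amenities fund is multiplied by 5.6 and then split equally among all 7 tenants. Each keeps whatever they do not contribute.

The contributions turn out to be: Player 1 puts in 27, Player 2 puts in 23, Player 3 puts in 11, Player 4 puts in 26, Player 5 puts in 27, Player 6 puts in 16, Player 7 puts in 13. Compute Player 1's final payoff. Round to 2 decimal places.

Total contributed: 27 + 23 + 11 + 26 + 27 + 16 + 13 = 143.
Each receives 5.6 × 143 / 7 = 114.40 from the common-amenities fund.
Player 1 keeps 27 − 27 = 0, so Player 1's payoff is 0 + 114.40 = 114.40.

114.40 credits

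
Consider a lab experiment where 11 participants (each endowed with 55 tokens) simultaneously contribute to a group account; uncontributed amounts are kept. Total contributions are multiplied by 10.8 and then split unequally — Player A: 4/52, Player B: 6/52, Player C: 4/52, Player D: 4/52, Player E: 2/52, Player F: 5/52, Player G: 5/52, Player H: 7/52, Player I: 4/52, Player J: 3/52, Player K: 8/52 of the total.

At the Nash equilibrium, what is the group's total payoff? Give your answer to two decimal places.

Each unit j contributes comes back to j as 10.8 × (j's share), so j prefers to contribute only if that share exceeds 1/10.8 = 0.0926; otherwise keeping the unit dominates.
Player B, Player F, Player G, Player H and Player K clear that bar, contributing 55 each; the remaining 6 contribute 0. Total contributed: 275.
The group account pays out 10.8 × 275 = 2970.00 in total (split across the unequal shares, but the aggregate is all that matters for the group sum).
The 6 free-riders keep 55 each, adding 330. Group total = 330 + 2970.00 = 3300.00.

3300.00 tokens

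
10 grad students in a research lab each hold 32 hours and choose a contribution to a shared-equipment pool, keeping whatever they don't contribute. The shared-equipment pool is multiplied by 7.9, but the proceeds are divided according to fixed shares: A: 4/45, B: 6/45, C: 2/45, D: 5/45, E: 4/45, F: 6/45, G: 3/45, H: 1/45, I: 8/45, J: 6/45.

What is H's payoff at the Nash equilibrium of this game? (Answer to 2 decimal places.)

54.47 hours

Player j's private return per contributed unit is 7.9 × (j's share). Contributing is weakly dominant for j when that share is at least 1/7.9 = 0.1266, and contributing 0 is dominant otherwise.
B, F, I and J are above the threshold, contributing 32 each; the remaining 6 contribute 0. Total contributed: 128.
H keeps 32 and receives 7.9 × 128 × 1/45 = 22.47 from the shared-equipment pool, for a payoff of 54.47.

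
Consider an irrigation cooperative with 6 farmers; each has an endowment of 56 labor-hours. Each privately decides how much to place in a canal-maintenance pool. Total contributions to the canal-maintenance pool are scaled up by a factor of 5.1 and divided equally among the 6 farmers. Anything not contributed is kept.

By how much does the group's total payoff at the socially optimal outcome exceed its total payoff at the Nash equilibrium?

Each contributed unit returns 5.1/6 = 0.8500 to its contributor — below 1 — so contributing 0 is dominant for every player. At the Nash equilibrium everyone keeps their 56, and the group total is 6 × 56 = 336.
Each contributed unit returns 5.100 to the group as a whole (0.8500 to each of 6 players), which exceeds 1, so the social optimum is full contribution: group total = 5.100 × 336 = 1713.60.
Efficiency loss = 1713.60 − 336 = 1377.60.

1377.60 labor-hours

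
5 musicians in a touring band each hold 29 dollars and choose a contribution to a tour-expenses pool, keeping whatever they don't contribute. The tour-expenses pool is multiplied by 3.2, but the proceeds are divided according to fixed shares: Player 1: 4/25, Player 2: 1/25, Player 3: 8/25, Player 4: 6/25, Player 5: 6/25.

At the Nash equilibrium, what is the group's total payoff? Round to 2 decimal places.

Player j's private return per contributed unit is 3.2 × (j's share). Contributing is weakly dominant for j when that share is at least 1/3.2 = 0.3125, and contributing 0 is dominant otherwise.
The only share above 0.3125 is Player 3's 8/25, contributing 29; the remaining 4 contribute 0. Total contributed: 29.
The tour-expenses pool pays out 3.2 × 29 = 92.80 in total (split across the unequal shares, but the aggregate is all that matters for the group sum).
The 4 free-riders keep 29 each, adding 116. Group total = 116 + 92.80 = 208.80.

208.80 dollars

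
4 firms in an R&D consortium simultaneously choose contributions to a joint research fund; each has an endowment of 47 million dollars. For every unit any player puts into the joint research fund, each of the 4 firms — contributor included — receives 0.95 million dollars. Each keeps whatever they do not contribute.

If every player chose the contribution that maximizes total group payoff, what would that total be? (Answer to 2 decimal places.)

714.40 million dollars

Each contributed unit returns 3.800 to the group as a whole (0.95 to each of 4 players), which exceeds 1, so the social optimum is full contribution: group total = 3.800 × 188 = 714.40.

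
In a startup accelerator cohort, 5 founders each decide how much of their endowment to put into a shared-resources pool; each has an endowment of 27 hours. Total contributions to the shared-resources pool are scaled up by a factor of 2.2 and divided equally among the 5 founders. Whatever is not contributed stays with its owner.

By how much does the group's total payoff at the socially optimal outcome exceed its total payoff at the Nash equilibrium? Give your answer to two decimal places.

Each contributed unit returns 2.2/5 = 0.4400 to its contributor — below 1 — so contributing 0 is dominant for every player. At the Nash equilibrium everyone keeps their 27, and the group total is 5 × 27 = 135.
Each contributed unit returns 2.200 to the group as a whole (0.4400 to each of 5 players), which exceeds 1, so the social optimum is full contribution: group total = 2.200 × 135 = 297.00.
Efficiency loss = 297.00 − 135 = 162.00.

162.00 hours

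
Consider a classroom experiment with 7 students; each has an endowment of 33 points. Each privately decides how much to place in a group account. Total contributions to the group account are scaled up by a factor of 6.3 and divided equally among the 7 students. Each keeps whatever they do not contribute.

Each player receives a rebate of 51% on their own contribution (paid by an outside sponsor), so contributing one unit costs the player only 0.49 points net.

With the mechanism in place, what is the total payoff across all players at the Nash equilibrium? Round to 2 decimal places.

1573.11 points

With the mechanism, a contributed unit returns (6.3/7) / 0.49 = 1.8367 per unit of net cost to the contributor — now above 1 — so contributing fully is weakly dominant for every player.
So the Nash equilibrium is full contribution by all 7; the group earns 7 × (33 × 0.51 + 6.3 × 33) = 1573.11.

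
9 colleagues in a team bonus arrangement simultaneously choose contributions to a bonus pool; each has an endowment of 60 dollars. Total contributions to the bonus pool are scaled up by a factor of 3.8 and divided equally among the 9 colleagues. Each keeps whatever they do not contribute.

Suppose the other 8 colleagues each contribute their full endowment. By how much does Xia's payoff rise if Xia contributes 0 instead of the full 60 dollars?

34.67 dollars

Switching from a contribution of 60 to 0 lets Xia keep an extra 60 dollars, but lowers the bonus pool by 60, which costs Xia their own share of that drop: 3.8/9 × 60 = 25.33.
Net gain = 60 − 25.33 = 34.67. The private return per contributed unit (0.4222) is below 1, so free-riding is indeed the best response regardless of what the others do.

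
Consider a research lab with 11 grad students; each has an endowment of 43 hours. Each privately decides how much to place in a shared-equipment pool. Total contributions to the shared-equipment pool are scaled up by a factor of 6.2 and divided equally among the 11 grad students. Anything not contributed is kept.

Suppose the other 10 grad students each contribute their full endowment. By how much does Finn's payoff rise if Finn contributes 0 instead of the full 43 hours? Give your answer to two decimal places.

18.76 hours

Switching from a contribution of 43 to 0 lets Finn keep an extra 43 hours, but lowers the shared-equipment pool by 43, which costs Finn their own share of that drop: 6.2/11 × 43 = 24.24.
Net gain = 43 − 24.24 = 18.76. The private return per contributed unit (0.5636) is below 1, so free-riding is indeed the best response regardless of what the others do.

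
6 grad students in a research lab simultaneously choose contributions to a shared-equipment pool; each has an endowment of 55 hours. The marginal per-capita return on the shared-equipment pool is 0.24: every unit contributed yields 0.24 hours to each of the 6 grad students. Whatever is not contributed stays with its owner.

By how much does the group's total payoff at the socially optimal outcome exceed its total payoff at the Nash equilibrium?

The private return per contributed unit is 0.24 < 1, so contributing 0 is dominant for every player. At the Nash equilibrium everyone keeps their 55, and the group total is 6 × 55 = 330.
Each contributed unit returns 1.440 to the group as a whole (0.24 to each of 6 players), which exceeds 1, so the social optimum is full contribution: group total = 1.440 × 330 = 475.20.
Efficiency loss = 475.20 − 330 = 145.20.

145.20 hours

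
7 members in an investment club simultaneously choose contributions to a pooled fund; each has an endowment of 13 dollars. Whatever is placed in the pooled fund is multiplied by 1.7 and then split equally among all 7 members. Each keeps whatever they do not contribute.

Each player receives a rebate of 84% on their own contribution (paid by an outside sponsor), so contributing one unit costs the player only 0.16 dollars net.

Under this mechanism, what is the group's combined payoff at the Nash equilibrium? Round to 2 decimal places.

231.14 dollars

With the mechanism, a contributed unit returns (1.7/7) / 0.16 = 1.5179 per unit of net cost to the contributor — now above 1 — so contributing fully is weakly dominant for every player.
So the Nash equilibrium is full contribution by all 7; the group earns 7 × (13 × 0.84 + 1.7 × 13) = 231.14.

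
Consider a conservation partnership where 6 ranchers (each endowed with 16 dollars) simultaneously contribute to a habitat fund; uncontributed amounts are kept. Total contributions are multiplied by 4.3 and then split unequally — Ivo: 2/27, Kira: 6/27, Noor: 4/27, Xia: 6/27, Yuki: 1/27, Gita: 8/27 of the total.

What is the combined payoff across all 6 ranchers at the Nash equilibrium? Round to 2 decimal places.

148.80 dollars

Player j's private return per contributed unit is 4.3 × (j's share). Contributing is weakly dominant for j when that share is at least 1/4.3 = 0.2326, and contributing 0 is dominant otherwise.
Gita alone (share 8/27) is above the threshold, contributing 16; the remaining 5 contribute 0. Total contributed: 16.
The habitat fund pays out 4.3 × 16 = 68.80 in total (split across the unequal shares, but the aggregate is all that matters for the group sum).
The 5 free-riders keep 16 each, adding 80. Group total = 80 + 68.80 = 148.80.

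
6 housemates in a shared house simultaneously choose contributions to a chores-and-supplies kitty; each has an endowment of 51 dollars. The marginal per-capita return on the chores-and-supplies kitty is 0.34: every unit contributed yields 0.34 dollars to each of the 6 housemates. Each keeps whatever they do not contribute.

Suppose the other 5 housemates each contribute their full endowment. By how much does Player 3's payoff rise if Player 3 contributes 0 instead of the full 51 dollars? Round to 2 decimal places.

33.66 dollars

Switching from a contribution of 51 to 0 lets Player 3 keep an extra 51 dollars, but lowers the chores-and-supplies kitty by 51, which costs Player 3 their own share of that drop: 0.34 × 51 = 17.34.
Net gain = 51 − 17.34 = 33.66. The private return per contributed unit (0.34) is below 1, so free-riding is indeed the best response regardless of what the others do.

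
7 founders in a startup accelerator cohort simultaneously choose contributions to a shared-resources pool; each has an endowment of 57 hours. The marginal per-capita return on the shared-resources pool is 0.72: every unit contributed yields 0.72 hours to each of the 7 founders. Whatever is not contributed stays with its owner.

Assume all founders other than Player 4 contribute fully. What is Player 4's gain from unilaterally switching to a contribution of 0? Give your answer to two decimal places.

Switching from a contribution of 57 to 0 lets Player 4 keep an extra 57 hours, but lowers the shared-resources pool by 57, which costs Player 4 their own share of that drop: 0.72 × 57 = 41.04.
Net gain = 57 − 41.04 = 15.96. The private return per contributed unit (0.72) is below 1, so free-riding is indeed the best response regardless of what the others do.

15.96 hours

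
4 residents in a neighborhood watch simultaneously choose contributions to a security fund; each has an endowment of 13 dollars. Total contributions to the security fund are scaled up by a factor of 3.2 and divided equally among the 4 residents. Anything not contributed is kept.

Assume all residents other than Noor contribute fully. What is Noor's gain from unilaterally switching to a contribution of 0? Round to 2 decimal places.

2.60 dollars

Switching from a contribution of 13 to 0 lets Noor keep an extra 13 dollars, but lowers the security fund by 13, which costs Noor their own share of that drop: 3.2/4 × 13 = 10.40.
Net gain = 13 − 10.40 = 2.60. The private return per contributed unit (0.8000) is below 1, so free-riding is indeed the best response regardless of what the others do.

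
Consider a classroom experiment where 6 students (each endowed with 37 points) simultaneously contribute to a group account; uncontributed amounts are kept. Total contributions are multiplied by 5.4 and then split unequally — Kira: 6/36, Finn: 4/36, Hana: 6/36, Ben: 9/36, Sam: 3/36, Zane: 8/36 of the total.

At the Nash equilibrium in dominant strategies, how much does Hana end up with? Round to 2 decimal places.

103.60 points

Player j's private return per contributed unit is 5.4 × (j's share). Contributing is weakly dominant for j when that share is at least 1/5.4 = 0.1852, and contributing 0 is dominant otherwise.
Ben and Zane are above the threshold, contributing 37 each; the remaining 4 contribute 0. Total contributed: 74.
Hana keeps 37 and receives 5.4 × 74 × 6/36 = 66.60 from the group account, for a payoff of 103.60.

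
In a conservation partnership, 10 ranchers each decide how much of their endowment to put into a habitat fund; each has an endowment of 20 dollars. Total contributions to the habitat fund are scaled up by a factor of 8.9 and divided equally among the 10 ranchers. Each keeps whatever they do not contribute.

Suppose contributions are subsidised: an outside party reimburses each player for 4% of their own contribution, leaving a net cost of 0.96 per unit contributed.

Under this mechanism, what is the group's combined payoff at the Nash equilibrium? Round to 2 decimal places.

With the mechanism, a contributed unit returns (8.9/10) / 0.96 = 0.9271 per unit of net cost — still below 1 — so contributing 0 remains dominant for every player.
At the Nash equilibrium no one contributes; group total payoff = 10 × 20 = 200.

200.00 dollars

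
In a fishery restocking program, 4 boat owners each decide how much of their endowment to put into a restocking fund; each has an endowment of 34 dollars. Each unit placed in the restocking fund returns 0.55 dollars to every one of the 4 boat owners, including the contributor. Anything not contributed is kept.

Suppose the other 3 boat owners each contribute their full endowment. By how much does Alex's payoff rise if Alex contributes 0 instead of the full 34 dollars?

15.30 dollars

Switching from a contribution of 34 to 0 lets Alex keep an extra 34 dollars, but lowers the restocking fund by 34, which costs Alex their own share of that drop: 0.55 × 34 = 18.70.
Net gain = 34 − 18.70 = 15.30. The private return per contributed unit (0.55) is below 1, so free-riding is indeed the best response regardless of what the others do.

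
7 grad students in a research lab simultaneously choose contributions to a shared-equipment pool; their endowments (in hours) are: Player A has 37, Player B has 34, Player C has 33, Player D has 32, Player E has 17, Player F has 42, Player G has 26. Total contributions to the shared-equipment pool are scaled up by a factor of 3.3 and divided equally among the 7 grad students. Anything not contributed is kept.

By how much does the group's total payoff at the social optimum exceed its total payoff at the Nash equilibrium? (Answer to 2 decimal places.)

The private return per contributed unit is 3.3/7 = 0.4714 < 1 for every player regardless of endowment, so the Nash equilibrium is zero contribution and the group total is Σ E_j = 37 + 34 + 33 + 32 + 17 + 42 + 26 = 221.
Each contributed unit returns 3.300 to the group, so the social optimum is full contribution by everyone: group total = 3.300 × 221 = 729.30.
Efficiency loss = (3.300 − 1) × 221 = 508.30.

508.30 hours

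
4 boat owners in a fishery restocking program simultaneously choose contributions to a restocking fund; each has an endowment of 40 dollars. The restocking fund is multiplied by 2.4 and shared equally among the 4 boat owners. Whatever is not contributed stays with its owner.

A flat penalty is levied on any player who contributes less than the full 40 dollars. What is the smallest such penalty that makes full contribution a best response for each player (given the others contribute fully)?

Given the others contribute fully, the best deviation is to contribute 0 (any partial contribution still incurs the fine and gives up units whose private return 0.6000 is below 1).
Deviating from 40 to 0 saves 40 dollars but forfeits the deviator's share of the drop in the restocking fund: 2.4/4 × 40 = 24.00.
So the deviation gain is 40 − 24.00 = 16.00, and the fine must be at least 16.00 dollars to wipe it out.

16.00 dollars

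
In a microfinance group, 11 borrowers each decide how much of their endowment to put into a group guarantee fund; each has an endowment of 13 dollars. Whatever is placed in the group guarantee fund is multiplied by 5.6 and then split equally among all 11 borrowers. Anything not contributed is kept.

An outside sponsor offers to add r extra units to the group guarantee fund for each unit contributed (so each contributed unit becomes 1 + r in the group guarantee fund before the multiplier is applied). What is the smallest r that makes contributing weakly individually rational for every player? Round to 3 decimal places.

With matching at rate r, one contributed unit becomes (1 + r) in the group guarantee fund and returns 5.6 × (1 + r) / 11 to the contributor.
Setting this equal to 1: 1 + r = 11/5.6 = 1.9643.
So the minimum matching rate is r = 1.9643 − 1 = 0.964.

0.964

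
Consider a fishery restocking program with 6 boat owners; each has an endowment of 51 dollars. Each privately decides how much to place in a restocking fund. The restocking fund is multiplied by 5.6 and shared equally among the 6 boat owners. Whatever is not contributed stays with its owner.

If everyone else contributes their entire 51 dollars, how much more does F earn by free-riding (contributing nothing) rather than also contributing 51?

3.40 dollars

Switching from a contribution of 51 to 0 lets F keep an extra 51 dollars, but lowers the restocking fund by 51, which costs F their own share of that drop: 5.6/6 × 51 = 47.60.
Net gain = 51 − 47.60 = 3.40. The private return per contributed unit (0.9333) is below 1, so free-riding is indeed the best response regardless of what the others do.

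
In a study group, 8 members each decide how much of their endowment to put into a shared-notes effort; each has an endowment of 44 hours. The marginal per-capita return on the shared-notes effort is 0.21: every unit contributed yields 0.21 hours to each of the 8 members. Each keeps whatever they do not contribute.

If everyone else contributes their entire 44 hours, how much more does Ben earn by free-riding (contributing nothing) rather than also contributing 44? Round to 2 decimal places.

Switching from a contribution of 44 to 0 lets Ben keep an extra 44 hours, but lowers the shared-notes effort by 44, which costs Ben their own share of that drop: 0.21 × 44 = 9.24.
Net gain = 44 − 9.24 = 34.76. The private return per contributed unit (0.21) is below 1, so free-riding is indeed the best response regardless of what the others do.

34.76 hours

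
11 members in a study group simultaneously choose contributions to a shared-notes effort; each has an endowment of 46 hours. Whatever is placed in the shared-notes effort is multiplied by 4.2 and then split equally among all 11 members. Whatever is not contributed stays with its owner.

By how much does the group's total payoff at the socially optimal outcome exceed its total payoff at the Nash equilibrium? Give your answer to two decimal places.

1619.20 hours

Each contributed unit returns 4.2/11 = 0.3818 to its contributor — below 1 — so contributing 0 is dominant for every player. At the Nash equilibrium everyone keeps their 46, and the group total is 11 × 46 = 506.
Each contributed unit returns 4.200 to the group as a whole (0.3818 to each of 11 players), which exceeds 1, so the social optimum is full contribution: group total = 4.200 × 506 = 2125.20.
Efficiency loss = 2125.20 − 506 = 1619.20.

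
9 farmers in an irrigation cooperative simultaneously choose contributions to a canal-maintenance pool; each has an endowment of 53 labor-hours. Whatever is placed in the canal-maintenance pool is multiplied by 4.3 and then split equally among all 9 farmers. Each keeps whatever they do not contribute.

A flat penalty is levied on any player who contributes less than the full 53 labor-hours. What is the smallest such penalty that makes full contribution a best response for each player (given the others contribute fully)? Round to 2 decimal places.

27.68 labor-hours

Given the others contribute fully, the best deviation is to contribute 0 (any partial contribution still incurs the fine and gives up units whose private return 0.4778 is below 1).
Deviating from 53 to 0 saves 53 labor-hours but forfeits the deviator's share of the drop in the canal-maintenance pool: 4.3/9 × 53 = 25.32.
So the deviation gain is 53 − 25.32 = 27.68, and the fine must be at least 27.68 labor-hours to wipe it out.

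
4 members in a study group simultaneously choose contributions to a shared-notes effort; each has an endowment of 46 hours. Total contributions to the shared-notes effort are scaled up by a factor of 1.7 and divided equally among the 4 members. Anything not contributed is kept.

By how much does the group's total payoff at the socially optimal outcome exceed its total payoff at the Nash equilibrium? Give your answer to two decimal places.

Each contributed unit returns 1.7/4 = 0.4250 to its contributor — below 1 — so contributing 0 is dominant for every player. At the Nash equilibrium everyone keeps their 46, and the group total is 4 × 46 = 184.
Each contributed unit returns 1.700 to the group as a whole (0.4250 to each of 4 players), which exceeds 1, so the social optimum is full contribution: group total = 1.700 × 184 = 312.80.
Efficiency loss = 312.80 − 184 = 128.80.

128.80 hours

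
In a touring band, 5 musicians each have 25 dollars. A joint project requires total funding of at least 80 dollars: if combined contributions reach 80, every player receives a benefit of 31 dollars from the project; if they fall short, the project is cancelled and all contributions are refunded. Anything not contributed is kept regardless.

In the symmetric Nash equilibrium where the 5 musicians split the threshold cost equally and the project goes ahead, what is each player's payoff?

40 dollars

Equal share of the threshold: 80/5 = 16.
At this profile no one gains by cutting their contribution: any cut drops the total below 80, the project is cancelled, contributions are refunded, and the deviator ends with 25, which is less than 25 − 16 + 31 = 40. Contributing more than 16 just wastes the excess. So contributing exactly 16 is a best response.
Each player's payoff: 25 − 16 + 31 = 40.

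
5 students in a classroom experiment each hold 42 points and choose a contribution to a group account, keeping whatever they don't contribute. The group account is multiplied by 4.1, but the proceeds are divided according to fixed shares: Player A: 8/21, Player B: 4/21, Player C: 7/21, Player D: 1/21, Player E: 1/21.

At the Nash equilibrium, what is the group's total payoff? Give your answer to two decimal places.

Each unit j contributes comes back to j as 4.1 × (j's share), so j prefers to contribute only if that share exceeds 1/4.1 = 0.2439; otherwise keeping the unit dominates.
Player A and Player C clear that bar, contributing 42 each; the remaining 3 contribute 0. Total contributed: 84.
The group account pays out 4.1 × 84 = 344.40 in total (split across the unequal shares, but the aggregate is all that matters for the group sum).
The 3 free-riders keep 42 each, adding 126. Group total = 126 + 344.40 = 470.40.

470.40 points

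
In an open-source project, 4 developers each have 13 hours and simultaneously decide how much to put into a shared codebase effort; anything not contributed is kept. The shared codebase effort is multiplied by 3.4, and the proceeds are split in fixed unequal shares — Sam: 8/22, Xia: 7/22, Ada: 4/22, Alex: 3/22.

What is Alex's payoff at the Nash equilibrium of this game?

25.05 hours

Player j's private return per contributed unit is 3.4 × (j's share). Contributing is weakly dominant for j when that share is at least 1/3.4 = 0.2941, and contributing 0 is dominant otherwise.
The shares above 0.2941 belong to Sam and Xia, contributing 13 each; the remaining 2 contribute 0. Total contributed: 26.
Alex keeps 13 and receives 3.4 × 26 × 3/22 = 12.05 from the shared codebase effort, for a payoff of 25.05.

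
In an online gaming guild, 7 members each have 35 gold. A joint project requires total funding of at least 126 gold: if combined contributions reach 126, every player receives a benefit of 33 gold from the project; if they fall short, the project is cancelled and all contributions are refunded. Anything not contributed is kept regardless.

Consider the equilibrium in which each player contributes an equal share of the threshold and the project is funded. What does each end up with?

50 gold

Equal share of the threshold: 126/7 = 18.
At this profile no one gains by cutting their contribution: any cut drops the total below 126, the project is cancelled, contributions are refunded, and the deviator ends with 35, which is less than 35 − 18 + 33 = 50. Contributing more than 18 just wastes the excess. So contributing exactly 18 is a best response.
Each player's payoff: 35 − 18 + 33 = 50.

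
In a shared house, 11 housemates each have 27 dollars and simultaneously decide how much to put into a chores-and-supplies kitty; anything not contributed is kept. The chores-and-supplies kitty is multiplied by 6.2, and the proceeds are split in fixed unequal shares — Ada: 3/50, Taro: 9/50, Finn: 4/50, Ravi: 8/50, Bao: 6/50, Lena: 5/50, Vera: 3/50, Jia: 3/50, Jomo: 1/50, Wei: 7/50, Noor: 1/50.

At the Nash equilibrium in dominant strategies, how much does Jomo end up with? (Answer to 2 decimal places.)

Each unit j contributes comes back to j as 6.2 × (j's share), so j prefers to contribute only if that share exceeds 1/6.2 = 0.1613; otherwise keeping the unit dominates.
The only share above 0.1613 is Taro's 9/50, contributing 27; the remaining 10 contribute 0. Total contributed: 27.
Jomo keeps 27 and receives 6.2 × 27 × 1/50 = 3.35 from the chores-and-supplies kitty, for a payoff of 30.35.

30.35 dollars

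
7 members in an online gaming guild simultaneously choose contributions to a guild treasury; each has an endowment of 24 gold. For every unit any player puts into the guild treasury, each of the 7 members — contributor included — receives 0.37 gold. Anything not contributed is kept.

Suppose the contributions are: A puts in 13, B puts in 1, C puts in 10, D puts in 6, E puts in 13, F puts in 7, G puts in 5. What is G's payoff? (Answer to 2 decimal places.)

Total contributed: 13 + 1 + 10 + 6 + 13 + 7 + 5 = 55.
Each receives 0.37 × 55 = 20.35 from the guild treasury.
G keeps 24 − 5 = 19, so G's payoff is 19 + 20.35 = 39.35.

39.35 gold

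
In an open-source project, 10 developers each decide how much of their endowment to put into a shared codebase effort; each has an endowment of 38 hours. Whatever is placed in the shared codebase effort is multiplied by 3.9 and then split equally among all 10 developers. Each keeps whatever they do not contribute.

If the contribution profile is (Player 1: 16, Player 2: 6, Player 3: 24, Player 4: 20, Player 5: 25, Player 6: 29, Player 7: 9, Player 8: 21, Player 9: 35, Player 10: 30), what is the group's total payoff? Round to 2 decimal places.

Total contributed: 16 + 6 + 24 + 20 + 25 + 29 + 9 + 21 + 35 + 30 = 215; total kept: 10 × 38 − 215 = 165.
The shared codebase effort pays out 3.9 × 215 = 838.50 in aggregate.
Group total = 165 + 838.50 = 1003.50.

1003.50 hours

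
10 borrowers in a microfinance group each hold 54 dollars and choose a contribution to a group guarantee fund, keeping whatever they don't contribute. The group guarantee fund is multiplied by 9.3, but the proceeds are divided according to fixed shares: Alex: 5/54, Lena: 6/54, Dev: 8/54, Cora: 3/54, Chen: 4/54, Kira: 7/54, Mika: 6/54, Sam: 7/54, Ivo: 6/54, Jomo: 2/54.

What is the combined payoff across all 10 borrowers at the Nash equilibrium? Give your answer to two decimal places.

3229.20 dollars

Each unit j contributes comes back to j as 9.3 × (j's share), so j prefers to contribute only if that share exceeds 1/9.3 = 0.1075; otherwise keeping the unit dominates.
The shares above 0.1075 belong to Lena, Dev, Kira, Mika, Sam and Ivo, contributing 54 each; the remaining 4 contribute 0. Total contributed: 324.
The group guarantee fund pays out 9.3 × 324 = 3013.20 in total (split across the unequal shares, but the aggregate is all that matters for the group sum).
The 4 free-riders keep 54 each, adding 216. Group total = 216 + 3013.20 = 3229.20.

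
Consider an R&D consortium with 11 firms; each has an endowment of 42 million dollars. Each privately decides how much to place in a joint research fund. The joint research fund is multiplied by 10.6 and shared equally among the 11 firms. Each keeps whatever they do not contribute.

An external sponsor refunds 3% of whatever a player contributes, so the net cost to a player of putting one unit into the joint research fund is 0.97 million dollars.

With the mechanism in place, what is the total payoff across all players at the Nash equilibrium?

462.00 million dollars

Even with the mechanism, each unit contributed returns only (10.6/11) / 0.97 = 0.9934 per unit of net cost, so contributing nothing is still dominant.
At the Nash equilibrium no one contributes; group total payoff = 11 × 42 = 462.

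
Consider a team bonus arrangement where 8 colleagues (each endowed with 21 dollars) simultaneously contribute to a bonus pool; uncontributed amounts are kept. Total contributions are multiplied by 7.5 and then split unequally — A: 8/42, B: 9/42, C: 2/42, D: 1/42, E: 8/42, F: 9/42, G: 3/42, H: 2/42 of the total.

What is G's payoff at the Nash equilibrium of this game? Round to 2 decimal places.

66.00 dollars

Each unit j contributes comes back to j as 7.5 × (j's share), so j prefers to contribute only if that share exceeds 1/7.5 = 0.1333; otherwise keeping the unit dominates.
A, B, E and F are above the threshold, contributing 21 each; the remaining 4 contribute 0. Total contributed: 84.
G keeps 21 and receives 7.5 × 84 × 3/42 = 45.00 from the bonus pool, for a payoff of 66.00.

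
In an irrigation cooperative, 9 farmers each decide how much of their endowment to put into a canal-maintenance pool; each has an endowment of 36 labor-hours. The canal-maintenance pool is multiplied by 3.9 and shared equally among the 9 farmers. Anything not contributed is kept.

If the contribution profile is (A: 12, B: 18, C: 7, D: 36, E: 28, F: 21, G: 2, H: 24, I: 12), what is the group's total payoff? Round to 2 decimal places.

788.00 labor-hours

Total contributed: 12 + 18 + 7 + 36 + 28 + 21 + 2 + 24 + 12 = 160; total kept: 9 × 36 − 160 = 164.
The canal-maintenance pool pays out 3.9 × 160 = 624.00 in aggregate.
Group total = 164 + 624.00 = 788.00.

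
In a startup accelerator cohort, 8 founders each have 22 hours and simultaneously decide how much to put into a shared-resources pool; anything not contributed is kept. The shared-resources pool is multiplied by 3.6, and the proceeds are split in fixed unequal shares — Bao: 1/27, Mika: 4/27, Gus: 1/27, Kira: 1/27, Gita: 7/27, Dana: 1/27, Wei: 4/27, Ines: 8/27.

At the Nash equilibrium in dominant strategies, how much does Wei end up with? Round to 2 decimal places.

Player j's private return per contributed unit is 3.6 × (j's share). Contributing is weakly dominant for j when that share is at least 1/3.6 = 0.2778, and contributing 0 is dominant otherwise.
Only Ines (8/27) clears that bar, contributing 22; the remaining 7 contribute 0. Total contributed: 22.
Wei keeps 22 and receives 3.6 × 22 × 4/27 = 11.73 from the shared-resources pool, for a payoff of 33.73.

33.73 hours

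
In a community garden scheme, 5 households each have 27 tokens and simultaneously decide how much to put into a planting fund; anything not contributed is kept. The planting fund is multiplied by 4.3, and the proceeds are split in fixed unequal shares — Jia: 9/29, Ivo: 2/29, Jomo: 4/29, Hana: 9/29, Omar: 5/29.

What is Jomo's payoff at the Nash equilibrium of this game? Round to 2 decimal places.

59.03 tokens

A player with share s gets back 4.3·s per unit contributed, so full contribution is dominant for anyone with s > 1/4.3 = 0.2326 and zero contribution is dominant for anyone below.
Jia and Hana are above the threshold, contributing 27 each; the remaining 3 contribute 0. Total contributed: 54.
Jomo keeps 27 and receives 4.3 × 54 × 4/29 = 32.03 from the planting fund, for a payoff of 59.03.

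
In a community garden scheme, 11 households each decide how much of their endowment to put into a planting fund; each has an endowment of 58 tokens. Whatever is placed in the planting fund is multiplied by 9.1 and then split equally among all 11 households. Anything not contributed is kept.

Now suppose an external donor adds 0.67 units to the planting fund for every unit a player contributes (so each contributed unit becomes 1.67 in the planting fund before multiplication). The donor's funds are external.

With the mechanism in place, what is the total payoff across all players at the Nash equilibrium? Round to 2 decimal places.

9695.69 tokens

Under the mechanism each unit contributed yields 9.1 × 1.67 / 11 = 1.3815 back to its contributor per unit of net cost, which exceeds 1, making full contribution the dominant choice for everyone.
So the Nash equilibrium is full contribution by all 11; the group earns 9.1 × 1.67 × 638 = 9695.69.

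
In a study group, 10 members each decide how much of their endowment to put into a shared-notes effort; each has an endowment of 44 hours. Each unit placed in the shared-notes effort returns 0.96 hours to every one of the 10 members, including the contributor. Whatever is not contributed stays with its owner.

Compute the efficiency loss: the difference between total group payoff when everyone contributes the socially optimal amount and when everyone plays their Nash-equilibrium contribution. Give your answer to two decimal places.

3784.00 hours

The private return per contributed unit is 0.96 < 1, so contributing 0 is dominant for every player. At the Nash equilibrium everyone keeps their 44, and the group total is 10 × 44 = 440.
Each contributed unit returns 9.600 to the group as a whole (0.96 to each of 10 players), which exceeds 1, so the social optimum is full contribution: group total = 9.600 × 440 = 4224.00.
Efficiency loss = 4224.00 − 440 = 3784.00.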